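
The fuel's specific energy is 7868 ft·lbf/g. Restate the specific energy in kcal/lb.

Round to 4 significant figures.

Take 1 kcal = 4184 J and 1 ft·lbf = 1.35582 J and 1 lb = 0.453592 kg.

7868 ft·lbf/g × 1.35582 J/ft·lbf ÷ 0.001 kg/g = 1.06676×10⁷ J/kg
1.06676×10⁷ J/kg ÷ 4184 J/kcal × 0.453592 kg/lb = 1156.49 kcal/lb

1156 kcal/lb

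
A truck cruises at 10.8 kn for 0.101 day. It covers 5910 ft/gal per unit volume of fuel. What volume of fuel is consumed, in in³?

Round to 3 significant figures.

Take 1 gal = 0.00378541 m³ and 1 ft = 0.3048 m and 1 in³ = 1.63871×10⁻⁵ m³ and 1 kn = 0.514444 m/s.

6220 in³

10.8 kn → 5.556 m/s
0.101 day → 8726.4 s
d = v × t = 5.556 × 8726.4 = 48483.9 m
5910 ft/gal → 475871 m/m³
V = d / (distance per unit fuel) = 48483.9 / 475871 = 0.101885 m³
In in³: 0.101885 / 1.63871×10⁻⁵ = 6217.39 in³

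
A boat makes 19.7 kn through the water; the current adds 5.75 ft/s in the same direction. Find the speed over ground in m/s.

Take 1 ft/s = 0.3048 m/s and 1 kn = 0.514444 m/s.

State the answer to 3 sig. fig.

11.9 m/s

19.7 kn × 0.514444 = 10.1345 m/s
5.75 ft/s × 0.3048 = 1.7526 m/s
Combined: 10.1345 + 1.7526 = 11.8871 m/s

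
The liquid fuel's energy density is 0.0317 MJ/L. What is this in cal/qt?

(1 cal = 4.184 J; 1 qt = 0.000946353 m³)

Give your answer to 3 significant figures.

0.0317 MJ/L × 1000000 J/MJ ÷ 0.001 m³/L = 3.17×10⁷ J/m³
3.17×10⁷ J/m³ ÷ 4.184 J/cal × 0.000946353 m³/qt = 7170.03 cal/qt

7170 cal/qt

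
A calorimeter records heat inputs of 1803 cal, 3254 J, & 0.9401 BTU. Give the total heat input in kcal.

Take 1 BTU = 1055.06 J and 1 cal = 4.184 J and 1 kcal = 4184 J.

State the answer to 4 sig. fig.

1803 cal × 4.184 = 7543.75 J
3254 J (already J)
0.9401 BTU × 1055.06 = 991.862 J
Sum: 7543.75 + 3254 + 991.862 = 11789.6 J
In kcal: 11789.6 / 4184 = 2.81778 kcal

2.818 kcal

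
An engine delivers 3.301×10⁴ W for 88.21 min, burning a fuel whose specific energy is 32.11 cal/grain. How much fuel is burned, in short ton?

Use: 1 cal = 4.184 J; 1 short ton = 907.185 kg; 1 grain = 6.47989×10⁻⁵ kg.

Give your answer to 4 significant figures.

0.09289 short ton

88.21 min → 5292.6 s
E = P × t = 33010 × 5292.6 = 1.74709×10⁸ J
32.11 cal/grain → 2.07331×10⁶ J/kg
m = E / e_s = 1.74709×10⁸ / 2.07331×10⁶ = 84.2657 kg
In short ton: 84.2657 / 907.185 = 0.092887 short ton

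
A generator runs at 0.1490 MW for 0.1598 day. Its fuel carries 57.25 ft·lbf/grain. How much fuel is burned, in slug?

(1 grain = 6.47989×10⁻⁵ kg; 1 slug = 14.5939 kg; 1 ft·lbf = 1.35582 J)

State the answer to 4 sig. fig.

117.7 slug

0.1490 MW → 149000 W
0.1598 day → 13806.7 s
E = P × t = 149000 × 13806.7 = 2.0572×10⁹ J
57.25 ft·lbf/grain → 1.19787×10⁶ J/kg
m = E / e_s = 2.0572×10⁹ / 1.19787×10⁶ = 1717.38 kg
In slug: 1717.38 / 14.5939 = 117.678 slug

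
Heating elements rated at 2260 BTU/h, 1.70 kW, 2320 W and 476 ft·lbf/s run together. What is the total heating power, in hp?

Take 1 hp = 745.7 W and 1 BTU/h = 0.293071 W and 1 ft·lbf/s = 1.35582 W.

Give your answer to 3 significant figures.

7.14 hp

2260 BTU/h × 0.293071 = 662.34 W
1.70 kW × 1000 = 1700 W
2320 W (already W)
476 ft·lbf/s × 1.35582 = 645.37 W
Total: 662.34 + 1700 + 2320 + 645.37 = 5327.71 W
In hp: 5327.71 / 745.7 = 7.14458 hp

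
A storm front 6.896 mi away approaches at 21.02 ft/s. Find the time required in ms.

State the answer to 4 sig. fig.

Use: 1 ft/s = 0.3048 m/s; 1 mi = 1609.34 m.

6.896 mi × 1609.34 → 11098 m
21.02 ft/s × 0.3048 → 6.4069 m/s
t = d / v = 11098 m / 6.4069 m/s = 1732.19 s
1732.19 s ÷ (0.001 s/ms) = 1.73219×10⁶ ms

1.732×10⁶ ms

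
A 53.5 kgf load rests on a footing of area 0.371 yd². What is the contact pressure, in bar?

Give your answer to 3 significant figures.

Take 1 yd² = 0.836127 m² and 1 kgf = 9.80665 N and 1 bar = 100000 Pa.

0.0169 bar

53.5 kgf × 9.80665 → 524.656 N
0.371 yd² × 0.836127 → 0.310203 m²
P = F / A = 524.656 N / 0.310203 m² = 1691.33 Pa
1691.33 Pa ÷ (100000 Pa/bar) = 0.0169133 bar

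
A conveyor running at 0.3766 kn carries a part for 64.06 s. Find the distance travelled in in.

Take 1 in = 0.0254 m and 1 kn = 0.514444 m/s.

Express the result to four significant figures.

488.6 in

0.3766 kn × 0.514444 = 0.19374 m/s
d = v × t = 0.19374 m/s × 64.06 s = 12.411 m
12.411 m ÷ (0.0254 m/in) = 488.622 in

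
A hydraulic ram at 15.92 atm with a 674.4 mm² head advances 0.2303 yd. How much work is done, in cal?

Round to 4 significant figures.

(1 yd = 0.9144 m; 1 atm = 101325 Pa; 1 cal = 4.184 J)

15.92 atm → 1.61309×10⁶ Pa
674.4 mm² → 6.744×10⁻⁴ m²
F = P × A = 1.61309×10⁶ × 6.744×10⁻⁴ = 1087.87 N
0.2303 yd → 0.210586 m
W = F × d = 1087.87 × 0.210586 = 229.09 J
In cal: 229.09 / 4.184 = 54.7538 cal

54.75 cal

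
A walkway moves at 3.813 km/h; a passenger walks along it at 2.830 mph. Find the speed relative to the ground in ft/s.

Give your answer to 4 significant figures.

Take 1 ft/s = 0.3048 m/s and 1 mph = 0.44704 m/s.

7.626 ft/s

3.813 km/h × (1/3.6) = 1.05917 m/s
2.830 mph × 0.44704 = 1.26512 m/s
Combined: 1.05917 + 1.26512 = 2.32429 m/s
In ft/s: 2.32429 / 0.3048 = 7.62562 ft/s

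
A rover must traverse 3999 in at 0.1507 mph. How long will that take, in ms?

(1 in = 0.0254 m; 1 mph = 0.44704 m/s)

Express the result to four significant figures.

1.508×10⁶ ms

3999 in × 0.0254 → 101.575 m
0.1507 mph × 0.44704 → 0.0673689 m/s
t = d / v = 101.575 m / 0.0673689 m/s = 1507.74 s
1507.74 s ÷ (0.001 s/ms) = 1.50774×10⁶ ms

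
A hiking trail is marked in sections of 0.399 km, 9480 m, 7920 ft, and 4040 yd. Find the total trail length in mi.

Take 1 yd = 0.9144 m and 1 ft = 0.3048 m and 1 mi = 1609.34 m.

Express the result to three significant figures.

9.93 mi

0.399 km × 1000 = 399 m
9480 m (already m)
7920 ft × 0.3048 = 2414.02 m
4040 yd × 0.9144 = 3694.18 m
Combined: 399 + 9480 + 2414.02 + 3694.18 = 15987.2 m
In mi: 15987.2 / 1609.34 = 9.93401 mi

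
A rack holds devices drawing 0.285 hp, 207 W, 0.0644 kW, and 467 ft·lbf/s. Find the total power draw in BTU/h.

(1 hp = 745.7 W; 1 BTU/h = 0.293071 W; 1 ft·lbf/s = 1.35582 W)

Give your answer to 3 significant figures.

3810 BTU/h

0.285 hp × 745.7 → 212.524 W
207 W (already W)
0.0644 kW × 1000 → 64.4 W
467 ft·lbf/s × 1.35582 → 633.168 W
Total: 212.524 + 207 + 64.4 + 633.168 = 1117.09 W
In BTU/h: 1117.09 / 0.293071 = 3811.67 BTU/h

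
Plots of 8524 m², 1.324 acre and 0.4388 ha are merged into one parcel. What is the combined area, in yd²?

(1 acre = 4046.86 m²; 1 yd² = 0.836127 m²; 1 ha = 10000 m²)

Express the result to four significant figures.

8524 m² (already m²)
1.324 acre × 4046.86 = 5358.04 m²
0.4388 ha × 10000 = 4388 m²
Total: 8524 + 5358.04 + 4388 = 18270 m²
In yd²: 18270 / 0.836127 = 21850.7 yd²

2.185×10⁴ yd²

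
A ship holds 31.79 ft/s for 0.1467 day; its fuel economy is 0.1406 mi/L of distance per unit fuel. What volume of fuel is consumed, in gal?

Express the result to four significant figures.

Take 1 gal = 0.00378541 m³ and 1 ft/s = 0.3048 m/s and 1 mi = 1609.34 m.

143.4 gal

31.79 ft/s → 9.68959 m/s
0.1467 day → 12674.9 s
d = v × t = 9.68959 × 12674.9 = 122815 m
0.1406 mi/L → 226273 m/m³
V = d / (distance per unit fuel) = 122815 / 226273 = 0.542774 m³
In gal: 0.542774 / 0.00378541 = 143.386 gal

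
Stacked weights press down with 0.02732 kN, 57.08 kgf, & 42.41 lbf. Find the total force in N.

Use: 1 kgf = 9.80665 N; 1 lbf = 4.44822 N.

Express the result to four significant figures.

0.02732 kN × 1000 = 27.32 N
57.08 kgf × 9.80665 = 559.764 N
42.41 lbf × 4.44822 = 188.649 N
Sum: 27.32 + 559.764 + 188.649 = 775.733 N

775.7 N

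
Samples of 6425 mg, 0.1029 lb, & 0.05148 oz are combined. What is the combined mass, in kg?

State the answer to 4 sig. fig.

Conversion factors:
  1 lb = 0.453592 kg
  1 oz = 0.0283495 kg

0.05456 kg

6425 mg × 10⁻⁶ → 0.006425 kg
0.1029 lb × 0.453592 → 0.0466746 kg
0.05148 oz × 0.0283495 → 0.00145943 kg
Combined: 0.006425 + 0.0466746 + 0.00145943 = 0.054559 kg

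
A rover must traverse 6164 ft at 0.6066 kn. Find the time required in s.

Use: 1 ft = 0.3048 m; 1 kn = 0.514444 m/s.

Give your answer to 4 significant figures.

6164 ft × 0.3048 = 1878.79 m
0.6066 kn × 0.514444 = 0.312062 m/s
t = d / v = 1878.79 m / 0.312062 m/s = 6020.57 s

6021 s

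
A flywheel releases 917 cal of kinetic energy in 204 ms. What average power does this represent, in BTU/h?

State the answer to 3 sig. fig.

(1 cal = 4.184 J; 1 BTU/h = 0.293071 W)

6.42×10⁴ BTU/h

917 cal × 4.184 → 3836.73 J
204 ms × 0.001 → 0.204 s
P = E / t = 3836.73 J / 0.204 s = 18807.5 W
18807.5 W ÷ (0.293071 W/BTU/h) = 64173.9 BTU/h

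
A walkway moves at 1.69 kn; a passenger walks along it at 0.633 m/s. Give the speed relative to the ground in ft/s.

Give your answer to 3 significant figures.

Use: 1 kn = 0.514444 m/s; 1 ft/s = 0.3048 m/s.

1.69 kn × 0.514444 → 0.86941 m/s
0.633 m/s (already m/s)
Combined: 0.86941 + 0.633 = 1.50241 m/s
In ft/s: 1.50241 / 0.3048 = 4.92917 ft/s

4.93 ft/s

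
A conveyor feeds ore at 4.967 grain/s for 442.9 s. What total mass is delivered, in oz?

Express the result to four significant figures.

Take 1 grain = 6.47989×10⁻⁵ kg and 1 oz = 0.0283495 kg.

5.028 oz

4.967 grain/s → 3.21856×10⁻⁴ kg/s
m = ṁ × t = 3.21856×10⁻⁴ × 442.9 = 0.14255 kg
In oz: 0.14255 / 0.0283495 = 5.02831 oz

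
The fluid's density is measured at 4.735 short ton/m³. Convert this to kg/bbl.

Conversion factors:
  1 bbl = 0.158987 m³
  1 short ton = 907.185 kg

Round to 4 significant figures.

682.9 kg/bbl

4.735 short ton/m³ × 907.185 kg/short ton = 4295.52 kg/m³
4295.52 kg/m³ × 0.158987 m³/bbl = 682.932 kg/bbl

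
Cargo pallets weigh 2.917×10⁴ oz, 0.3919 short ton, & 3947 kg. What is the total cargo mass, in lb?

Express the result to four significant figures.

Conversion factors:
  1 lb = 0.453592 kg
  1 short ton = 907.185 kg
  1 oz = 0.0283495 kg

1.131×10⁴ lb

2.917×10⁴ oz × 0.0283495 = 826.955 kg
0.3919 short ton × 907.185 = 355.526 kg
3947 kg (already kg)
Combined: 826.955 + 355.526 + 3947 = 5129.48 kg
In lb: 5129.48 / 0.453592 = 11308.6 lb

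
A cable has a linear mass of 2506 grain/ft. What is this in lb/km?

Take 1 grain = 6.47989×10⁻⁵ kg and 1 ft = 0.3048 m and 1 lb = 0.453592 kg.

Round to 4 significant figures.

2506 grain/ft × 6.47989×10⁻⁵ kg/grain ÷ 0.3048 m/ft = 0.532763 kg/m
0.532763 kg/m ÷ 0.453592 kg/lb × 1000 m/km = 1174.54 lb/km

1175 lb/km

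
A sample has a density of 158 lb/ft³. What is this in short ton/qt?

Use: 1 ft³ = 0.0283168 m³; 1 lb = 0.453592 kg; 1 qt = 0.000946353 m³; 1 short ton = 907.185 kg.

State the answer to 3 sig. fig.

158 lb/ft³ × 0.453592 kg/lb ÷ 0.0283168 m³/ft³ = 2530.92 kg/m³
2530.92 kg/m³ ÷ 907.185 kg/short ton × 0.000946353 m³/qt = 0.00264019 short ton/qt

0.00264 short ton/qt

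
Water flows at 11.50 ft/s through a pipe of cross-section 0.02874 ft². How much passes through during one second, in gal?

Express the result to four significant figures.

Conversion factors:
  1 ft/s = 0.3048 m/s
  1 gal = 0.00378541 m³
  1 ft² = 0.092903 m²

11.50 ft/s × 0.3048 → 3.5052 m/s
0.02874 ft² × 0.092903 → 0.00267003 m²
V = v × A × t = 3.5052 m/s × 0.00267003 m² × 1 s = 0.00935899 m³
0.00935899 m³ ÷ (0.00378541 m³/gal) = 2.47238 gal

2.472 gal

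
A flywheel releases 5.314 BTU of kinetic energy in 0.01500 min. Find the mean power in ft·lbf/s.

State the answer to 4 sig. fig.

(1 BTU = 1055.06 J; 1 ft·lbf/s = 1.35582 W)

4595 ft·lbf/s

5.314 BTU × 1055.06 → 5606.59 J
0.01500 min × 60 → 0.9 s
P = E / t = 5606.59 J / 0.9 s = 6229.54 W
6229.54 W ÷ (1.35582 W/ft·lbf/s) = 4594.67 ft·lbf/s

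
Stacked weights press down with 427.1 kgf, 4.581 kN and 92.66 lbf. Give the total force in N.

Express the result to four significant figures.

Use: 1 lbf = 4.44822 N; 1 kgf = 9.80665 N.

9182 N

427.1 kgf × 9.80665 = 4188.42 N
4.581 kN × 1000 = 4581 N
92.66 lbf × 4.44822 = 412.172 N
Total: 4188.42 + 4581 + 412.172 = 9181.59 N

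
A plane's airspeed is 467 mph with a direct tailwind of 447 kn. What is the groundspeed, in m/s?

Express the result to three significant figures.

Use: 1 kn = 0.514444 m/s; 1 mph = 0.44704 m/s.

439 m/s

467 mph × 0.44704 = 208.768 m/s
447 kn × 0.514444 = 229.956 m/s
Sum: 208.768 + 229.956 = 438.724 m/s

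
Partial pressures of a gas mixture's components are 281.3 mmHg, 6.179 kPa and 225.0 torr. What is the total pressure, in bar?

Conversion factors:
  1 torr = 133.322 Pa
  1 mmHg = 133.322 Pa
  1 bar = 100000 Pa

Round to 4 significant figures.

0.7368 bar

281.3 mmHg × 133.322 = 37503.5 Pa
6.179 kPa × 1000 = 6179 Pa
225.0 torr × 133.322 = 29997.4 Pa
Combined: 37503.5 + 6179 + 29997.4 = 73679.9 Pa
In bar: 73679.9 / 100000 = 0.736799 bar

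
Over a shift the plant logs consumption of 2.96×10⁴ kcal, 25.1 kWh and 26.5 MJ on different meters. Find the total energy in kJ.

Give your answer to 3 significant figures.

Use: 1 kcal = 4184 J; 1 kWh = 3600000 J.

2.96×10⁴ kcal × 4184 = 1.23846×10⁸ J
25.1 kWh × 3600000 = 9.036×10⁷ J
26.5 MJ × 1000000 = 2.65×10⁷ J
Total: 1.23846×10⁸ + 9.036×10⁷ + 2.65×10⁷ = 2.40706×10⁸ J
In kJ: 2.40706×10⁸ / 1000 = 240706 kJ

2.41×10⁵ kJ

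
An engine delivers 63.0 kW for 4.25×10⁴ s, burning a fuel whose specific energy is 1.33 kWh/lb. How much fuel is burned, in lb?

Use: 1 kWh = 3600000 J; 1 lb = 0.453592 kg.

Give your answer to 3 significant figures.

559 lb

63.0 kW → 63000 W
E = P × t = 63000 × 42500 = 2.6775×10⁹ J
1.33 kWh/lb → 1.05557×10⁷ J/kg
m = E / e_s = 2.6775×10⁹ / 1.05557×10⁷ = 253.654 kg
In lb: 253.654 / 0.453592 = 559.212 lb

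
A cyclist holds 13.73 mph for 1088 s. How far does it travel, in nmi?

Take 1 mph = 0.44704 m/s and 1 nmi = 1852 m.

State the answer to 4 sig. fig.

3.606 nmi

13.73 mph × 0.44704 → 6.13786 m/s
d = v × t = 6.13786 m/s × 1088 s = 6677.99 m
6677.99 m ÷ (1852 m/nmi) = 3.60583 nmi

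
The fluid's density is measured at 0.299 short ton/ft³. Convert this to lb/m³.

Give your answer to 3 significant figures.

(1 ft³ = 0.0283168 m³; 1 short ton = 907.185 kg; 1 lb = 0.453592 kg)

0.299 short ton/ft³ × 907.185 kg/short ton ÷ 0.0283168 m³/ft³ = 9579.06 kg/m³
9579.06 kg/m³ ÷ 0.453592 kg/lb = 21118.2 lb/m³

2.11×10⁴ lb/m³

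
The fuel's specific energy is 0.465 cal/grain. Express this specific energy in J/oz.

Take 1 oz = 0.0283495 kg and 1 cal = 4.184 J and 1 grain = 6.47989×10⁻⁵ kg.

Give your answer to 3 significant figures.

851 J/oz

0.465 cal/grain × 4.184 J/cal ÷ 6.47989×10⁻⁵ kg/grain = 30024.6 J/kg
30024.6 J/kg × 0.0283495 kg/oz = 851.182 J/oz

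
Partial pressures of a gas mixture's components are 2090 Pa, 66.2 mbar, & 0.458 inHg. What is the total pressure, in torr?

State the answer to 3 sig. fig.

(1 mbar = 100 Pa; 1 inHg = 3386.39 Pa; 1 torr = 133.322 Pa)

2090 Pa (already Pa)
66.2 mbar × 100 = 6620 Pa
0.458 inHg × 3386.39 = 1550.97 Pa
Sum: 2090 + 6620 + 1550.97 = 10261 Pa
In torr: 10261 / 133.322 = 76.964 torr

77.0 torr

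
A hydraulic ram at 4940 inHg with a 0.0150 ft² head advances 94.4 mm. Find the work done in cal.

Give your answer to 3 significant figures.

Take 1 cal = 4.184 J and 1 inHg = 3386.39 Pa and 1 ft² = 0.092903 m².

526 cal

4940 inHg → 1.67288×10⁷ Pa
0.0150 ft² → 0.00139354 m²
F = P × A = 1.67288×10⁷ × 0.00139354 = 23312.3 N
94.4 mm → 0.0944 m
W = F × d = 23312.3 × 0.0944 = 2200.68 J
In cal: 2200.68 / 4.184 = 525.975 cal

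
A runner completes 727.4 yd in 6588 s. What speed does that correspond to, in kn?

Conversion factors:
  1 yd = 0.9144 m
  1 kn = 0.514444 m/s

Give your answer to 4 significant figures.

727.4 yd × 0.9144 → 665.135 m
v = d / t = 665.135 m / 6588 s = 0.100962 m/s
0.100962 m/s ÷ (0.514444 m/s/kn) = 0.196255 kn

0.1963 kn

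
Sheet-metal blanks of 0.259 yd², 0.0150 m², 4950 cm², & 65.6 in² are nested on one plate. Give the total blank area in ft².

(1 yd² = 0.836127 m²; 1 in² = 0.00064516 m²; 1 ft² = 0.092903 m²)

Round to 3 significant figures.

0.259 yd² × 0.836127 = 0.216557 m²
0.0150 m² (already m²)
4950 cm² × 0.0001 = 0.495 m²
65.6 in² × 0.00064516 = 0.0423225 m²
Combined: 0.216557 + 0.015 + 0.495 + 0.0423225 = 0.768879 m²
In ft²: 0.768879 / 0.092903 = 8.27615 ft²

8.28 ft²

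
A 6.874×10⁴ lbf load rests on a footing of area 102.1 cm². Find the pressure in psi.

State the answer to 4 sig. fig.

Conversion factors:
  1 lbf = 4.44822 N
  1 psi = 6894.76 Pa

6.874×10⁴ lbf × 4.44822 = 305771 N
102.1 cm² × 0.0001 = 0.01021 m²
P = F / A = 305771 N / 0.01021 m² = 2.99482×10⁷ Pa
2.99482×10⁷ Pa ÷ (6894.76 Pa/psi) = 4343.62 psi

4344 psi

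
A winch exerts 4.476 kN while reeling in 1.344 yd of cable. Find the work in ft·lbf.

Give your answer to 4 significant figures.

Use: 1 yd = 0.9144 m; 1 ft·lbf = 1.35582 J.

4057 ft·lbf

4.476 kN × 1000 → 4476 N
1.344 yd × 0.9144 → 1.22895 m
W = F × d = 4476 N × 1.22895 m = 5500.78 J
5500.78 J ÷ (1.35582 J/ft·lbf) = 4057.16 ft·lbf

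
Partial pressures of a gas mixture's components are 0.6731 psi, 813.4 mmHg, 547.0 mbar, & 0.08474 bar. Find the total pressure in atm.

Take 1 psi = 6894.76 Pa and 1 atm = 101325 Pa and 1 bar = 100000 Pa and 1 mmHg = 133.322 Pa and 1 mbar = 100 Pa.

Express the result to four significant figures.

0.6731 psi × 6894.76 = 4640.86 Pa
813.4 mmHg × 133.322 = 108444 Pa
547.0 mbar × 100 = 54700 Pa
0.08474 bar × 100000 = 8474 Pa
Total: 4640.86 + 108444 + 54700 + 8474 = 176259 Pa
In atm: 176259 / 101325 = 1.73954 atm

1.740 atm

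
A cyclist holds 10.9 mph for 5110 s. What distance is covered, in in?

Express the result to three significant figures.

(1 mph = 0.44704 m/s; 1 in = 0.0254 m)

9.80×10⁵ in

10.9 mph × 0.44704 = 4.87274 m/s
d = v × t = 4.87274 m/s × 5110 s = 24899.7 m
24899.7 m ÷ (0.0254 m/in) = 980303 in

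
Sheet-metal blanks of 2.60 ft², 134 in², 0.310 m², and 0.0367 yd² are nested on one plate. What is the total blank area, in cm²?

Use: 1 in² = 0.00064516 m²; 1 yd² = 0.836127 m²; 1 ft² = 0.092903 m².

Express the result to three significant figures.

2.60 ft² × 0.092903 → 0.241548 m²
134 in² × 0.00064516 → 0.0864514 m²
0.310 m² (already m²)
0.0367 yd² × 0.836127 → 0.0306859 m²
Sum: 0.241548 + 0.0864514 + 0.31 + 0.0306859 = 0.668685 m²
In cm²: 0.668685 / 0.0001 = 6686.85 cm²

6690 cm²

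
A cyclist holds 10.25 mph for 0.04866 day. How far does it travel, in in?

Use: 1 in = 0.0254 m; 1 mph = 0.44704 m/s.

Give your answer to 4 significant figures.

10.25 mph × 0.44704 = 4.58216 m/s
0.04866 day × 86400 = 4204.22 s
d = v × t = 4.58216 m/s × 4204.22 s = 19264.4 m
19264.4 m ÷ (0.0254 m/in) = 758441 in

7.584×10⁵ in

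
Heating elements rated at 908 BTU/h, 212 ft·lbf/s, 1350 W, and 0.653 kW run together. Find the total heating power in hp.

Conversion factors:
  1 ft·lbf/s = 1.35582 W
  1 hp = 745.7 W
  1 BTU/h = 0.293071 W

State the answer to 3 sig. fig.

908 BTU/h × 0.293071 = 266.108 W
212 ft·lbf/s × 1.35582 = 287.434 W
1350 W (already W)
0.653 kW × 1000 = 653 W
Sum: 266.108 + 287.434 + 1350 + 653 = 2556.54 W
In hp: 2556.54 / 745.7 = 3.42838 hp

3.43 hp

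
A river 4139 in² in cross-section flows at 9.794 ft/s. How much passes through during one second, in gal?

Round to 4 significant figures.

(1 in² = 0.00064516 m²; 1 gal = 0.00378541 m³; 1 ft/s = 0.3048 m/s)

2106 gal

9.794 ft/s × 0.3048 → 2.98521 m/s
4139 in² × 0.00064516 → 2.67032 m²
V = v × A × t = 2.98521 m/s × 2.67032 m² × 1 s = 7.97147 m³
7.97147 m³ ÷ (0.00378541 m³/gal) = 2105.84 gal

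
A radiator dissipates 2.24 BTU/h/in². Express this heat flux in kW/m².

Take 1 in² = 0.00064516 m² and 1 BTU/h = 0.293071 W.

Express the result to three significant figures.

2.24 BTU/h/in² × 0.293071 W/BTU/h ÷ 0.00064516 m²/in² = 1017.54 W/m²
1017.54 W/m² ÷ 1000 W/kW = 1.01754 kW/m²

1.02 kW/m²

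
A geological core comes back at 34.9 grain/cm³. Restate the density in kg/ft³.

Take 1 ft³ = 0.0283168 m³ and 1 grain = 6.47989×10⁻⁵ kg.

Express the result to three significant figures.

64.0 kg/ft³

34.9 grain/cm³ × 6.47989×10⁻⁵ kg/grain ÷ 10⁻⁶ m³/cm³ = 2261.48 kg/m³
2261.48 kg/m³ × 0.0283168 m³/ft³ = 64.0379 kg/ft³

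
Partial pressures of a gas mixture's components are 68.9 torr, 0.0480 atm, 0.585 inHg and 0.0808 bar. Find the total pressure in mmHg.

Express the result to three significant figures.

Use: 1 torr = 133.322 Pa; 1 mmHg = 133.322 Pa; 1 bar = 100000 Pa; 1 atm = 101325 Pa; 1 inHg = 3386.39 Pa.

68.9 torr × 133.322 → 9185.89 Pa
0.0480 atm × 101325 → 4863.6 Pa
0.585 inHg × 3386.39 → 1981.04 Pa
0.0808 bar × 100000 → 8080 Pa
Sum: 9185.89 + 4863.6 + 1981.04 + 8080 = 24110.5 Pa
In mmHg: 24110.5 / 133.322 = 180.844 mmHg

181 mmHg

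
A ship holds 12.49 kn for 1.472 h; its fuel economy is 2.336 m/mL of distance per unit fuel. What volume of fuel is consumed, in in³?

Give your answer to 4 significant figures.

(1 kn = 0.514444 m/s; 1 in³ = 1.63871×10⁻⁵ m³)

12.49 kn → 6.42541 m/s
1.472 h → 5299.2 s
d = v × t = 6.42541 × 5299.2 = 34049.5 m
2.336 m/mL → 2.336×10⁶ m/m³
V = d / (distance per unit fuel) = 34049.5 / 2.336×10⁶ = 0.014576 m³
In in³: 0.014576 / 1.63871×10⁻⁵ = 889.48 in³

889.5 in³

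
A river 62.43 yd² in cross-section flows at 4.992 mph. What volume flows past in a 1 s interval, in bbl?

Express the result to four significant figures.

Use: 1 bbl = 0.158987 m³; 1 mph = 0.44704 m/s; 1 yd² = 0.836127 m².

4.992 mph × 0.44704 → 2.23162 m/s
62.43 yd² × 0.836127 → 52.1994 m²
V = v × A × t = 2.23162 m/s × 52.1994 m² × 1 s = 116.489 m³
116.489 m³ ÷ (0.158987 m³/bbl) = 732.695 bbl

732.7 bbl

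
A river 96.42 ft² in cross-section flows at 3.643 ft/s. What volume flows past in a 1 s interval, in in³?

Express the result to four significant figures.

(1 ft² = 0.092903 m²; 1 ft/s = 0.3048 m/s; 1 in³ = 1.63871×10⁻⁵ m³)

3.643 ft/s × 0.3048 = 1.11039 m/s
96.42 ft² × 0.092903 = 8.95771 m²
V = v × A × t = 1.11039 m/s × 8.95771 m² × 1 s = 9.94655 m³
9.94655 m³ ÷ (1.63871×10⁻⁵ m³/in³) = 606974 in³

6.070×10⁵ in³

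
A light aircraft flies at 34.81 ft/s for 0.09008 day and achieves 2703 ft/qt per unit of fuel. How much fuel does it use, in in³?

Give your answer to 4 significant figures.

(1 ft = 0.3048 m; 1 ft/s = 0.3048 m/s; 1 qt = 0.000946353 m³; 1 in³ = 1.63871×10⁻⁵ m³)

5788 in³

34.81 ft/s → 10.6101 m/s
0.09008 day → 7782.91 s
d = v × t = 10.6101 × 7782.91 = 82577.5 m
2703 ft/qt → 870578 m/m³
V = d / (distance per unit fuel) = 82577.5 / 870578 = 0.0948536 m³
In in³: 0.0948536 / 1.63871×10⁻⁵ = 5788.31 in³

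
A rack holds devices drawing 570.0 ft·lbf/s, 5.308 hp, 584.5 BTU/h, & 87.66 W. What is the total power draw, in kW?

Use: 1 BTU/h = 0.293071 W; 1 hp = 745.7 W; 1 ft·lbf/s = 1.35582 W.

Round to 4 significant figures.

4.990 kW

570.0 ft·lbf/s × 1.35582 → 772.817 W
5.308 hp × 745.7 → 3958.18 W
584.5 BTU/h × 0.293071 → 171.3 W
87.66 W (already W)
Sum: 772.817 + 3958.18 + 171.3 + 87.66 = 4989.96 W
In kW: 4989.96 / 1000 = 4.98996 kW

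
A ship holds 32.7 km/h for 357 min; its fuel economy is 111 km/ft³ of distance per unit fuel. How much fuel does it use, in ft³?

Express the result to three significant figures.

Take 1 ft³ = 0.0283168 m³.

1.75 ft³

32.7 km/h → 9.08333 m/s
357 min → 21420 s
d = v × t = 9.08333 × 21420 = 194565 m
111 km/ft³ → 3.91993×10⁶ m/m³
V = d / (distance per unit fuel) = 194565 / 3.91993×10⁶ = 0.0496348 m³
In ft³: 0.0496348 / 0.0283168 = 1.75284 ft³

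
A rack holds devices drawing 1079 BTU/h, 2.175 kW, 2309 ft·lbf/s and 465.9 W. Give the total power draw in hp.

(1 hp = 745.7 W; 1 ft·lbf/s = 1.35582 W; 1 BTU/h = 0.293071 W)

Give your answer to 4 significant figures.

1079 BTU/h × 0.293071 = 316.224 W
2.175 kW × 1000 = 2175 W
2309 ft·lbf/s × 1.35582 = 3130.59 W
465.9 W (already W)
Combined: 316.224 + 2175 + 3130.59 + 465.9 = 6087.71 W
In hp: 6087.71 / 745.7 = 8.16375 hp

8.164 hp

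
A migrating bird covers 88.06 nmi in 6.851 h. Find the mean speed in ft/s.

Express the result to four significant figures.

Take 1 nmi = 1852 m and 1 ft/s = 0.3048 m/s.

88.06 nmi × 1852 = 163087 m
6.851 h × 3600 = 24663.6 s
v = d / t = 163087 m / 24663.6 s = 6.61246 m/s
6.61246 m/s ÷ (0.3048 m/s/ft/s) = 21.6944 ft/s

21.69 ft/s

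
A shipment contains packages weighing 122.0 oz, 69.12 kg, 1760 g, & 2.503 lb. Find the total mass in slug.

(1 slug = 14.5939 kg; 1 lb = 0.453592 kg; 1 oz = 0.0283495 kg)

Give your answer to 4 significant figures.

5.172 slug

122.0 oz × 0.0283495 = 3.45864 kg
69.12 kg (already kg)
1760 g × 0.001 = 1.76 kg
2.503 lb × 0.453592 = 1.13534 kg
Sum: 3.45864 + 69.12 + 1.76 + 1.13534 = 75.474 kg
In slug: 75.474 / 14.5939 = 5.17161 slug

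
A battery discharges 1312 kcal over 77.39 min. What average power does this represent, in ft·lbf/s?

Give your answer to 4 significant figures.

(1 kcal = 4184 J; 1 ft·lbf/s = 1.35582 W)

871.9 ft·lbf/s

1312 kcal × 4184 → 5.48941×10⁶ J
77.39 min × 60 → 4643.4 s
P = E / t = 5.48941×10⁶ J / 4643.4 s = 1182.2 W
1182.2 W ÷ (1.35582 W/ft·lbf/s) = 871.945 ft·lbf/s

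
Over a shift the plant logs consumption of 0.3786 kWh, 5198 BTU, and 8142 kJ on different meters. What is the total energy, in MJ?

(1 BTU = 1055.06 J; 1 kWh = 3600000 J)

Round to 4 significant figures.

0.3786 kWh × 3600000 = 1.36296×10⁶ J
5198 BTU × 1055.06 = 5.4842×10⁶ J
8142 kJ × 1000 = 8.142×10⁶ J
Total: 1.36296×10⁶ + 5.4842×10⁶ + 8.142×10⁶ = 1.49892×10⁷ J
In MJ: 1.49892×10⁷ / 1000000 = 14.9892 MJ

14.99 MJ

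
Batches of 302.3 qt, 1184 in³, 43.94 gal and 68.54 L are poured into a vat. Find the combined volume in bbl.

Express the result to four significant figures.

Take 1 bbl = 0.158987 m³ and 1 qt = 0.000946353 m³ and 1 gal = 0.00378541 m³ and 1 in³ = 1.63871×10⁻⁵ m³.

302.3 qt × 0.000946353 = 0.286083 m³
1184 in³ × 1.63871×10⁻⁵ = 0.0194023 m³
43.94 gal × 0.00378541 = 0.166331 m³
68.54 L × 0.001 = 0.06854 m³
Total: 0.286083 + 0.0194023 + 0.166331 + 0.06854 = 0.540356 m³
In bbl: 0.540356 / 0.158987 = 3.39874 bbl

3.399 bbl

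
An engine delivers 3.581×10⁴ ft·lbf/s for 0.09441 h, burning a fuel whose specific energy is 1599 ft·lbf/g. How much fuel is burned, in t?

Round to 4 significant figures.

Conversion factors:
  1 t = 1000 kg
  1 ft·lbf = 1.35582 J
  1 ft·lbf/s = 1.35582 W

3.581×10⁴ ft·lbf/s → 48551.9 W
0.09441 h → 339.876 s
E = P × t = 48551.9 × 339.876 = 1.65016×10⁷ J
1599 ft·lbf/g → 2.16796×10⁶ J/kg
m = E / e_s = 1.65016×10⁷ / 2.16796×10⁶ = 7.61158 kg
In t: 7.61158 / 1000 = 0.00761158 t

0.007612 t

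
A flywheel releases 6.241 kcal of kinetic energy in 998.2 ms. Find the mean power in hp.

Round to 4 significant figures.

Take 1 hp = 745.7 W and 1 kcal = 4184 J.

6.241 kcal × 4184 = 26112.3 J
998.2 ms × 0.001 = 0.9982 s
P = E / t = 26112.3 J / 0.9982 s = 26159.4 W
26159.4 W ÷ (745.7 W/hp) = 35.0803 hp

35.08 hp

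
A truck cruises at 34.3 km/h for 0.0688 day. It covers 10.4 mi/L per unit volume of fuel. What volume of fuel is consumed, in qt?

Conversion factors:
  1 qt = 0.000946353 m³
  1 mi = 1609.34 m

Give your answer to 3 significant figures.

3.58 qt

34.3 km/h → 9.52778 m/s
0.0688 day → 5944.32 s
d = v × t = 9.52778 × 5944.32 = 56636.2 m
10.4 mi/L → 1.67371×10⁷ m/m³
V = d / (distance per unit fuel) = 56636.2 / 1.67371×10⁷ = 0.00338387 m³
In qt: 0.00338387 / 0.000946353 = 3.5757 qt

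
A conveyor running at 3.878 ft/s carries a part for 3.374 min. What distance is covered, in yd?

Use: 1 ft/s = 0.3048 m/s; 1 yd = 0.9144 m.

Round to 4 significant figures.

261.7 yd

3.878 ft/s × 0.3048 → 1.18201 m/s
3.374 min × 60 → 202.44 s
d = v × t = 1.18201 m/s × 202.44 s = 239.286 m
239.286 m ÷ (0.9144 m/yd) = 261.686 yd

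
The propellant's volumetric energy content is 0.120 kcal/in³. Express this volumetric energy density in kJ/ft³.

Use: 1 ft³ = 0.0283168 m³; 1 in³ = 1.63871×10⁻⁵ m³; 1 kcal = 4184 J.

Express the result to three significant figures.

0.120 kcal/in³ × 4184 J/kcal ÷ 1.63871×10⁻⁵ m³/in³ = 3.06387×10⁷ J/m³
3.06387×10⁷ J/m³ ÷ 1000 J/kJ × 0.0283168 m³/ft³ = 867.59 kJ/ft³

868 kJ/ft³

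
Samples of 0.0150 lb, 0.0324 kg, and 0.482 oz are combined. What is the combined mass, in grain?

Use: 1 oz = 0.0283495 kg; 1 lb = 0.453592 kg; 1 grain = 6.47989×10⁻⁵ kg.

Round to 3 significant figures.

0.0150 lb × 0.453592 = 0.00680388 kg
0.0324 kg (already kg)
0.482 oz × 0.0283495 = 0.0136645 kg
Combined: 0.00680388 + 0.0324 + 0.0136645 = 0.0528684 kg
In grain: 0.0528684 / 6.47989×10⁻⁵ = 815.884 grain

816 grain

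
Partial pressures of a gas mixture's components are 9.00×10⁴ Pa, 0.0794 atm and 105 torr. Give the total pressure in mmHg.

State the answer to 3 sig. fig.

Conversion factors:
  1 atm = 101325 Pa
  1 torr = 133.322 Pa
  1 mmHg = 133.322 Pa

9.00×10⁴ Pa (already Pa)
0.0794 atm × 101325 = 8045.2 Pa
105 torr × 133.322 = 13998.8 Pa
Combined: 90000 + 8045.2 + 13998.8 = 112044 Pa
In mmHg: 112044 / 133.322 = 840.401 mmHg

840 mmHg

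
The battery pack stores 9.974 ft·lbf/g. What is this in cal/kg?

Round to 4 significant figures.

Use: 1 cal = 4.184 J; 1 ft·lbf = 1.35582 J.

3232 cal/kg

9.974 ft·lbf/g × 1.35582 J/ft·lbf ÷ 0.001 kg/g = 13522.9 J/kg
13522.9 J/kg ÷ 4.184 J/cal = 3232.05 cal/kg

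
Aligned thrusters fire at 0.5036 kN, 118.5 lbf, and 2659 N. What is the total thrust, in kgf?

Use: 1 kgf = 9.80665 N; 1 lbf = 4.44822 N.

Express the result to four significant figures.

0.5036 kN × 1000 = 503.6 N
118.5 lbf × 4.44822 = 527.114 N
2659 N (already N)
Combined: 503.6 + 527.114 + 2659 = 3689.71 N
In kgf: 3689.71 / 9.80665 = 376.246 kgf

376.2 kgf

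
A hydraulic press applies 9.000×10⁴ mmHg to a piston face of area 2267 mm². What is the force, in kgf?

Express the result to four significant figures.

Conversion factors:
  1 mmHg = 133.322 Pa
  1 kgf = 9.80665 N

9.000×10⁴ mmHg × 133.322 = 1.1999×10⁷ Pa
2267 mm² × 10⁻⁶ = 0.002267 m²
F = P × A = 1.1999×10⁷ Pa × 0.002267 m² = 27201.7 N
27201.7 N ÷ (9.80665 N/kgf) = 2773.8 kgf

2774 kgf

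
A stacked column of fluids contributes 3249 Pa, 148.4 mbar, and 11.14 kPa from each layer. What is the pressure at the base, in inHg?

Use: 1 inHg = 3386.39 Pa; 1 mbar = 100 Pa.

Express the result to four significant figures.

3249 Pa (already Pa)
148.4 mbar × 100 = 14840 Pa
11.14 kPa × 1000 = 11140 Pa
Sum: 3249 + 14840 + 11140 = 29229 Pa
In inHg: 29229 / 3386.39 = 8.63132 inHg

8.631 inHg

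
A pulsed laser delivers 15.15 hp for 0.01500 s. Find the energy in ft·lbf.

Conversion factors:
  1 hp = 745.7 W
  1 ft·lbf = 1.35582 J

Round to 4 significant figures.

15.15 hp × 745.7 → 11297.4 W
E = P × t = 11297.4 W × 0.015 s = 169.461 J
169.461 J ÷ (1.35582 J/ft·lbf) = 124.988 ft·lbf

125.0 ft·lbf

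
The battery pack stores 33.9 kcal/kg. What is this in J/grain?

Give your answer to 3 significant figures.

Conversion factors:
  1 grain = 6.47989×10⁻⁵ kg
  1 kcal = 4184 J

33.9 kcal/kg × 4184 J/kcal = 141838 J/kg
141838 J/kg × 6.47989×10⁻⁵ kg/grain = 9.19095 J/grain

9.19 J/grain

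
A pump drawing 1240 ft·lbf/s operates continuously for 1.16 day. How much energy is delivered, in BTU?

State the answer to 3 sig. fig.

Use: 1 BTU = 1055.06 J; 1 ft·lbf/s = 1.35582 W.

1.60×10⁵ BTU

1240 ft·lbf/s × 1.35582 → 1681.22 W
1.16 day × 86400 → 100224 s
E = P × t = 1681.22 W × 100224 s = 1.68499×10⁸ J
1.68499×10⁸ J ÷ (1055.06 J/BTU) = 159706 BTU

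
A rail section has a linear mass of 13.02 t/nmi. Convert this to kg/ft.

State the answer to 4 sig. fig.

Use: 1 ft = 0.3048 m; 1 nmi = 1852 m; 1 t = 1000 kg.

13.02 t/nmi × 1000 kg/t ÷ 1852 m/nmi = 7.03024 kg/m
7.03024 kg/m × 0.3048 m/ft = 2.14282 kg/ft

2.143 kg/ft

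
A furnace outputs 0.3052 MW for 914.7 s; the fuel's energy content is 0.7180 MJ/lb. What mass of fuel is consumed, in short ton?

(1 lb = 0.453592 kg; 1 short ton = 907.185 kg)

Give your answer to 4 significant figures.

0.3052 MW → 305200 W
E = P × t = 305200 × 914.7 = 2.79166×10⁸ J
0.7180 MJ/lb → 1.58292×10⁶ J/kg
m = E / e_s = 2.79166×10⁸ / 1.58292×10⁶ = 176.361 kg
In short ton: 176.361 / 907.185 = 0.194405 short ton

0.1944 short ton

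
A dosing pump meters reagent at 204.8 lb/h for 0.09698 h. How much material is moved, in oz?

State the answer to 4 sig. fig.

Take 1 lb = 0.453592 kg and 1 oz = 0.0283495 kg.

317.8 oz

204.8 lb/h → 0.0258043 kg/s
0.09698 h → 349.128 s
m = ṁ × t = 0.0258043 × 349.128 = 9.009 kg
In oz: 9.009 / 0.0283495 = 317.783 oz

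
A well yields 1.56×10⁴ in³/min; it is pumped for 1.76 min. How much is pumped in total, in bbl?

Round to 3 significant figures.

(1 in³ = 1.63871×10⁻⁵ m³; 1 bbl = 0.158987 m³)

1.56×10⁴ in³/min → 0.00426065 m³/s
1.76 min → 105.6 s
V = Q × t = 0.00426065 × 105.6 = 0.449925 m³
In bbl: 0.449925 / 0.158987 = 2.82995 bbl

2.83 bbl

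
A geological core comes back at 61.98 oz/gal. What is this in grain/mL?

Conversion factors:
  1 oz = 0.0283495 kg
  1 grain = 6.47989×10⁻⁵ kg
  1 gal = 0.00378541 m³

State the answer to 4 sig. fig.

7.163 grain/mL

61.98 oz/gal × 0.0283495 kg/oz ÷ 0.00378541 m³/gal = 464.177 kg/m³
464.177 kg/m³ ÷ 6.47989×10⁻⁵ kg/grain × 10⁻⁶ m³/mL = 7.16335 grain/mL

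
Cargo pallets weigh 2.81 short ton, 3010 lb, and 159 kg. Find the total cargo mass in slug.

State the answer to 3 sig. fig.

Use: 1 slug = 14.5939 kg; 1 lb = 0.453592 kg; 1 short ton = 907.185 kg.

279 slug

2.81 short ton × 907.185 = 2549.19 kg
3010 lb × 0.453592 = 1365.31 kg
159 kg (already kg)
Combined: 2549.19 + 1365.31 + 159 = 4073.5 kg
In slug: 4073.5 / 14.5939 = 279.123 slug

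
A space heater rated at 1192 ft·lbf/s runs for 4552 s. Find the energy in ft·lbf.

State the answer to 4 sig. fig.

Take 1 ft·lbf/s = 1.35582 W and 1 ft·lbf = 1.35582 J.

5.426×10⁶ ft·lbf

1192 ft·lbf/s × 1.35582 = 1616.14 W
E = P × t = 1616.14 W × 4552 s = 7.35667×10⁶ J
7.35667×10⁶ J ÷ (1.35582 J/ft·lbf) = 5.42599×10⁶ ft·lbf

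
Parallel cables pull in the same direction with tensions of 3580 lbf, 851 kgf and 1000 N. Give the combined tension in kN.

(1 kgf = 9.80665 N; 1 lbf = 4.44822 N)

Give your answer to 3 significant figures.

3580 lbf × 4.44822 = 15924.6 N
851 kgf × 9.80665 = 8345.46 N
1000 N (already N)
Sum: 15924.6 + 8345.46 + 1000 = 25270.1 N
In kN: 25270.1 / 1000 = 25.2701 kN

25.3 kN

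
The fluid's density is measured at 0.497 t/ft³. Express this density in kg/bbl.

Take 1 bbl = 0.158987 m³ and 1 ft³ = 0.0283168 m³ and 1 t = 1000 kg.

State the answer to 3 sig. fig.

2790 kg/bbl

0.497 t/ft³ × 1000 kg/t ÷ 0.0283168 m³/ft³ = 17551.4 kg/m³
17551.4 kg/m³ × 0.158987 m³/bbl = 2790.44 kg/bbl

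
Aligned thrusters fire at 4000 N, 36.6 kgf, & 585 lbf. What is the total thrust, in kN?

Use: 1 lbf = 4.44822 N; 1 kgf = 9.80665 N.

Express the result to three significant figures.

6.96 kN

4000 N (already N)
36.6 kgf × 9.80665 = 358.923 N
585 lbf × 4.44822 = 2602.21 N
Total: 4000 + 358.923 + 2602.21 = 6961.13 N
In kN: 6961.13 / 1000 = 6.96113 kN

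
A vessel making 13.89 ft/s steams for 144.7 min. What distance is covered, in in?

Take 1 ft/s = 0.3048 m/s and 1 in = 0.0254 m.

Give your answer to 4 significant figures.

1.447×10⁶ in

13.89 ft/s × 0.3048 → 4.23367 m/s
144.7 min × 60 → 8682 s
d = v × t = 4.23367 m/s × 8682 s = 36756.7 m
36756.7 m ÷ (0.0254 m/in) = 1.44711×10⁶ in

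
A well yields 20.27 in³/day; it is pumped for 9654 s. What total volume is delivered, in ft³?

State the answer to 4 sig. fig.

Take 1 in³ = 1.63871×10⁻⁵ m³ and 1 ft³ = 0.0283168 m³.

20.27 in³/day → 3.84452×10⁻⁹ m³/s
V = Q × t = 3.84452×10⁻⁹ × 9654 = 3.7115×10⁻⁵ m³
In ft³: 3.7115×10⁻⁵ / 0.0283168 = 0.00131071 ft³

0.001311 ft³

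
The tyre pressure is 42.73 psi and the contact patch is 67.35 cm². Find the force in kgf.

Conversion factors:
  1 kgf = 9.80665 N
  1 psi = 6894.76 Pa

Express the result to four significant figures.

42.73 psi × 6894.76 = 294613 Pa
67.35 cm² × 0.0001 = 0.006735 m²
F = P × A = 294613 Pa × 0.006735 m² = 1984.22 N
1984.22 N ÷ (9.80665 N/kgf) = 202.334 kgf

202.3 kgf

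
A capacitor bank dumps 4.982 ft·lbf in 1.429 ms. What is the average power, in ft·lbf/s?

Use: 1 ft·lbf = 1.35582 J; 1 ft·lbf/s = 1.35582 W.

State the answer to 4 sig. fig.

4.982 ft·lbf × 1.35582 = 6.7547 J
1.429 ms × 0.001 = 0.001429 s
P = E / t = 6.7547 J / 0.001429 s = 4726.87 W
4726.87 W ÷ (1.35582 W/ft·lbf/s) = 3486.36 ft·lbf/s

3486 ft·lbf/s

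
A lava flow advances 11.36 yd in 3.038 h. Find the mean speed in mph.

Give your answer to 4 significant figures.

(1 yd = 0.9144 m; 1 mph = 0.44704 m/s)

11.36 yd × 0.9144 → 10.3876 m
3.038 h × 3600 → 10936.8 s
v = d / t = 10.3876 m / 10936.8 s = 9.49784×10⁻⁴ m/s
9.49784×10⁻⁴ m/s ÷ (0.44704 m/s/mph) = 0.00212461 mph

0.002125 mph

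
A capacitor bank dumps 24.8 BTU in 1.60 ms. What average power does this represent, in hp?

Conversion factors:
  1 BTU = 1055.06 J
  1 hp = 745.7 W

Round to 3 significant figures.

2.19×10⁴ hp

24.8 BTU × 1055.06 = 26165.5 J
1.60 ms × 0.001 = 0.0016 s
P = E / t = 26165.5 J / 0.0016 s = 1.63534×10⁷ W
1.63534×10⁷ W ÷ (745.7 W/hp) = 21930.3 hp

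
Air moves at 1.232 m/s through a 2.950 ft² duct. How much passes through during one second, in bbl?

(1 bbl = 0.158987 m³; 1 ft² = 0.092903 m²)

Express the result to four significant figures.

2.124 bbl

2.950 ft² × 0.092903 = 0.274064 m²
V = v × A × t = 1.232 m/s × 0.274064 m² × 1 s = 0.337647 m³
0.337647 m³ ÷ (0.158987 m³/bbl) = 2.12374 bbl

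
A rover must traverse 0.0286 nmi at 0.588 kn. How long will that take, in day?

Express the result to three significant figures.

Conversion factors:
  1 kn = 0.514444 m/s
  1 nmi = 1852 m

0.0286 nmi × 1852 → 52.9672 m
0.588 kn × 0.514444 → 0.302493 m/s
t = d / v = 52.9672 m / 0.302493 m/s = 175.102 s
175.102 s ÷ (86400 s/day) = 0.00202664 day

0.00203 day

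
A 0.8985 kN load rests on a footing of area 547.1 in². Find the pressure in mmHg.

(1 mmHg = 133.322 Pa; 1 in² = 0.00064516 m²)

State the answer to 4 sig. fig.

19.09 mmHg

0.8985 kN × 1000 → 898.5 N
547.1 in² × 0.00064516 → 0.352967 m²
P = F / A = 898.5 N / 0.352967 m² = 2545.56 Pa
2545.56 Pa ÷ (133.322 Pa/mmHg) = 19.0933 mmHg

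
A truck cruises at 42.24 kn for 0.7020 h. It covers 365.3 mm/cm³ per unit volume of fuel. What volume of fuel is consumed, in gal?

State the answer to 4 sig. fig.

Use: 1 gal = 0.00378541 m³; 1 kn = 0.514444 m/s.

39.71 gal

42.24 kn → 21.7301 m/s
0.7020 h → 2527.2 s
d = v × t = 21.7301 × 2527.2 = 54916.3 m
365.3 mm/cm³ → 365300 m/m³
V = d / (distance per unit fuel) = 54916.3 / 365300 = 0.150332 m³
In gal: 0.150332 / 0.00378541 = 39.7135 gal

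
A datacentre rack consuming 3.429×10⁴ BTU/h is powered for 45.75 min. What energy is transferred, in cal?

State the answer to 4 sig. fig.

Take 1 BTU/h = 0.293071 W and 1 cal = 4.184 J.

3.429×10⁴ BTU/h × 0.293071 → 10049.4 W
45.75 min × 60 → 2745 s
E = P × t = 10049.4 W × 2745 s = 2.75856×10⁷ J
2.75856×10⁷ J ÷ (4.184 J/cal) = 6.59312×10⁶ cal

6.593×10⁶ cal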